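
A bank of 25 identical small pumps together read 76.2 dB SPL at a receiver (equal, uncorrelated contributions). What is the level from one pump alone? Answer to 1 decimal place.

62.2 dB SPL

25 equal incoherent sources add 10·log₁₀(25) = 13.98 dB over one source.
L_one = 76.2 − 13.98 = 62.2 dB SPL.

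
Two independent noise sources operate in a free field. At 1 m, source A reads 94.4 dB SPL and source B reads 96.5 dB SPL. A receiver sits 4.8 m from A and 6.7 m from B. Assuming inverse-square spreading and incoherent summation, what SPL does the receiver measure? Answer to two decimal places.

At the listener: L_A = 94.4 − 20·log₁₀(4.8) = 80.775 dB; L_B = 96.5 − 20·log₁₀(6.7) = 79.979 dB.
Combined: 10·log₁₀(10^(80.775/10)+10^(79.979/10)) = 83.41 dB SPL.

83.41 dB SPL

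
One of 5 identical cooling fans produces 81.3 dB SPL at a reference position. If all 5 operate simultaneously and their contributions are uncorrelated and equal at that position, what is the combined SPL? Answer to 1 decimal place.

5 equal incoherent sources raise the level by 10·log₁₀(5) = 6.99 dB.
L_total = 81.3 + 6.99 = 88.3 dB SPL.

88.3 dB SPL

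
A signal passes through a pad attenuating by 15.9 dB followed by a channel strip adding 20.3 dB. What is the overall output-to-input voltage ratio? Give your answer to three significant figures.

Net gain = (−15.9) + 20.3 = 4.4 dB.
Voltage ratio = 10^(4.4/20) = 1.66.

1.66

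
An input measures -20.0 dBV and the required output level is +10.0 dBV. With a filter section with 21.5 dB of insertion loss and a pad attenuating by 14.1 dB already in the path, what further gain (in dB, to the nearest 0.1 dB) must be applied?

65.6 dB

The required make-up gain is the shortfall in the dB sum.
G = +10.0 − (-20.0) + 21.5 + 14.1 = 65.6 dB.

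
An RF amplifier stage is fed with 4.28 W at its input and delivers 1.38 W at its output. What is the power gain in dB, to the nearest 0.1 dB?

-4.9 dB

For a power ratio, dB = 10·log₁₀(P₂/P₁).
10·log₁₀(1.38/4.28) = 10·log₁₀(0.3224) = -4.9 dB.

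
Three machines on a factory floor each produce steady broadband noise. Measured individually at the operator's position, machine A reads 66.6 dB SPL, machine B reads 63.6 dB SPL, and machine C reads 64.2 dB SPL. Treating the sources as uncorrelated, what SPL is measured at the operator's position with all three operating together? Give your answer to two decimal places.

Add the sources as powers (linear), then convert back to dB:
L_total = 10·log₁₀(10^(66.6/10) + 10^(63.6/10) + 10^(64.2/10)) = 10·log₁₀(9492000) = 69.77 dB SPL.

69.77 dB SPL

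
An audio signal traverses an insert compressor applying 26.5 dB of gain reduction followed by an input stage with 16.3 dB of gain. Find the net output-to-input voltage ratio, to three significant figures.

Net gain = (−26.5) + 16.3 = -10.2 dB.
Voltage ratio = 10^(-10.2/20) = 0.309.

0.309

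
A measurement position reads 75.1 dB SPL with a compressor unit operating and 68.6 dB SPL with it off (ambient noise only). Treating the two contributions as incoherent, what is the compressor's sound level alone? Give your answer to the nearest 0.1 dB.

Subtract intensities: L_src = 10·log₁₀(10^(L_total/10) − 10^(L_bg/10)).
L_src = 10·log₁₀(10^(75.1/10) − 10^(68.6/10)) = 10·log₁₀(25120000) = 74.0 dB SPL.

74.0 dB SPL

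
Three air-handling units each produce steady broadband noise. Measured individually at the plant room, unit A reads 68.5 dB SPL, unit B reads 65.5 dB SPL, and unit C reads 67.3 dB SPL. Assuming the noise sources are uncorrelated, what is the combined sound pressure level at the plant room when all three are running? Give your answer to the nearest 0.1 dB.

Uncorrelated sources add in intensity (power), not in dB.
L_total = 10·log₁₀(10^(68.5/10) + 10^(65.5/10) + 10^(67.3/10)) = 10·log₁₀(16000000) = 72.0 dB SPL.

72.0 dB SPL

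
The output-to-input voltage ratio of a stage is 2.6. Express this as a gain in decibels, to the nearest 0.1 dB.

8.3 dB

For a voltage ratio, dB = 20·log₁₀(V₂/V₁).
20·log₁₀(2.6) = 8.3 dB.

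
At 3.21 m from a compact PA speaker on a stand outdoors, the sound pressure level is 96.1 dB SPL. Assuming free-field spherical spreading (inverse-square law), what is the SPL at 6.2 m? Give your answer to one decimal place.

Inverse-square spreading gives ΔL = −20·log₁₀(d₂/d₁).
ΔL = −20·log₁₀(6.2/3.21) = -5.72 dB, so L₂ = 96.1 + (-5.72) = 90.4 dB SPL.

90.4 dB SPL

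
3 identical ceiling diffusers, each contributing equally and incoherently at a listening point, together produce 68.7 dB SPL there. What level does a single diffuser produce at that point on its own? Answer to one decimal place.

63.9 dB SPL

3 equal incoherent sources add 10·log₁₀(3) = 4.77 dB over one source.
L_one = 68.7 − 4.77 = 63.9 dB SPL.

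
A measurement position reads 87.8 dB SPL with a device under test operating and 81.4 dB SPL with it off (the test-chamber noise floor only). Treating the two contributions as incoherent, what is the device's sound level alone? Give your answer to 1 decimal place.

Subtract intensities: L_src = 10·log₁₀(10^(L_total/10) − 10^(L_bg/10)).
L_src = 10·log₁₀(10^(87.8/10) − 10^(81.4/10)) = 10·log₁₀(464500000) = 86.7 dB SPL.

86.7 dB SPL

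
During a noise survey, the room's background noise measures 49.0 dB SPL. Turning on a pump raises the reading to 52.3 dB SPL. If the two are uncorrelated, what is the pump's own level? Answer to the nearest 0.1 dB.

Background correction is a power subtraction:
L_src = 10·log₁₀(10^(52.3/10) − 10^(49.0/10)) = 10·log₁₀(90390) = 49.6 dB SPL.

49.6 dB SPL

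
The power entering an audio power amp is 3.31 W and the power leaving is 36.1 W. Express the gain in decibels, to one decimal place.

Power ratio → dB uses the 10·log₁₀ form:
10·log₁₀(36.1/3.31) = 10·log₁₀(10.91) = 10.4 dB.

10.4 dB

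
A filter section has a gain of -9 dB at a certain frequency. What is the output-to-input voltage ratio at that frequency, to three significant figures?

Voltage ratio = 10^(dB/20).
10^(-9/20) = 10^(-0.4500) = 0.355.

0.355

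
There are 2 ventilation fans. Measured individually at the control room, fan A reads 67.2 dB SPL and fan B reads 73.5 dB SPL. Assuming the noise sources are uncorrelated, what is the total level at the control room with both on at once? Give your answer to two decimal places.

Uncorrelated sources add in intensity (power), not in dB.
L_total = 10·log₁₀(10^(67.2/10) + 10^(73.5/10)) = 10·log₁₀(27640000) = 74.41 dB SPL.

74.41 dB SPL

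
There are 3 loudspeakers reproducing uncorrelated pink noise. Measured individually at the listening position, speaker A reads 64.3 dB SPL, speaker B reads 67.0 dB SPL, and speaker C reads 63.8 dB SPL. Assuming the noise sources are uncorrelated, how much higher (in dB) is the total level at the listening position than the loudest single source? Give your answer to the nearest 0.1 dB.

Uncorrelated sources add in intensity (power), not in dB.
L_total = 10·log₁₀(10^(64.3/10) + 10^(67.0/10) + 10^(63.8/10)) = 70.04 dB SPL.
Excess over the loudest (67.0 dB): 70.04 − 67.0 = 3.0 dB.

3.0 dB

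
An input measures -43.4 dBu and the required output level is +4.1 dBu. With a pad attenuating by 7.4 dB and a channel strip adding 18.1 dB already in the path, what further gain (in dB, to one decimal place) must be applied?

The required make-up gain is the shortfall in the dB sum.
G = +4.1 − (-43.4) + 7.4 − 18.1 = 36.8 dB.

36.8 dB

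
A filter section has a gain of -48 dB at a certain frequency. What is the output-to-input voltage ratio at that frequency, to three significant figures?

Voltage ratio = 10^(dB/20).
10^(-48/20) = 10^(-2.400) = 0.00398.

0.00398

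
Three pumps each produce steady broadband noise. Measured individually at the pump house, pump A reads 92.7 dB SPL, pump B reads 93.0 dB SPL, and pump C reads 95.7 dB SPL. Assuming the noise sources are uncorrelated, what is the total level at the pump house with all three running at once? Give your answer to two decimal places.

Incoherent sources sum as intensities:
L_total = 10·log₁₀(10^(92.7/10) + 10^(93.0/10) + 10^(95.7/10)) = 10·log₁₀(7573000000) = 98.79 dB SPL.

98.79 dB SPL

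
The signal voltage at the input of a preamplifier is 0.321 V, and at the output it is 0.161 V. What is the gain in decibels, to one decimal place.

-6.0 dB

Voltage ratio → dB uses the 20·log₁₀ form:
20·log₁₀(0.161/0.321) = 20·log₁₀(0.5016) = -6.0 dB.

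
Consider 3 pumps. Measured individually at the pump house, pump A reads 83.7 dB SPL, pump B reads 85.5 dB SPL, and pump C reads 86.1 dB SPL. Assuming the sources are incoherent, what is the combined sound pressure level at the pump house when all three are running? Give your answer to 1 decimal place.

90.0 dB SPL

Uncorrelated sources add in intensity (power), not in dB.
L_total = 10·log₁₀(10^(83.7/10) + 10^(85.5/10) + 10^(86.1/10)) = 10·log₁₀(996600000) = 90.0 dB SPL.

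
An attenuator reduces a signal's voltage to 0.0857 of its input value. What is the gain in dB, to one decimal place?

For a voltage ratio, dB = 20·log₁₀(V₂/V₁).
20·log₁₀(0.0857) = -21.3 dB.

-21.3 dB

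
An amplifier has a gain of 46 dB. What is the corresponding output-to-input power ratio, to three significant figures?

Power ratio = 10^(dB/10).
10^(46/10) = 10^(4.600) = 39800.

39800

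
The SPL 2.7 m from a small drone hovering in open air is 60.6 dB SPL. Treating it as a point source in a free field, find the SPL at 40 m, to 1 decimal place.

37.2 dB SPL

For a point source in a free field, ΔL = −20·log₁₀(d₂/d₁).
ΔL = −20·log₁₀(40/2.7) = -23.41 dB, so L₂ = 60.6 + (-23.41) = 37.2 dB SPL.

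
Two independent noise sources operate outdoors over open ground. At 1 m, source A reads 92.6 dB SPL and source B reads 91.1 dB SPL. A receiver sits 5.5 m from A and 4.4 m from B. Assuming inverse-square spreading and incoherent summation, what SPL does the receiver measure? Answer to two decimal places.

At the listener: L_A = 92.6 − 20·log₁₀(5.5) = 77.793 dB; L_B = 91.1 − 20·log₁₀(4.4) = 78.231 dB.
Combined: 10·log₁₀(10^(77.793/10)+10^(78.231/10)) = 81.03 dB SPL.

81.03 dB SPL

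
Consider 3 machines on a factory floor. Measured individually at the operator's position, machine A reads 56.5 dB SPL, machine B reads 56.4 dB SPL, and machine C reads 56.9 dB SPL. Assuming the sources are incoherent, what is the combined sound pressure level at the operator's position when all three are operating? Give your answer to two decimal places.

Uncorrelated sources add in intensity (power), not in dB.
L_total = 10·log₁₀(10^(56.5/10) + 10^(56.4/10) + 10^(56.9/10)) = 10·log₁₀(1373000) = 61.38 dB SPL.

61.38 dB SPL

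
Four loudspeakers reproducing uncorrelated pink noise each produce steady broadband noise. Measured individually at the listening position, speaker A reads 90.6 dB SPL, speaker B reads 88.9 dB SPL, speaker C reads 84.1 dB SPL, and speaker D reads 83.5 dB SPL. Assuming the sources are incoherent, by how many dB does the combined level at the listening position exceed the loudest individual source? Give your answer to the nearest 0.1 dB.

Uncorrelated sources add in intensity (power), not in dB.
L_total = 10·log₁₀(10^(90.6/10) + 10^(88.9/10) + 10^(84.1/10) + 10^(83.5/10)) = 93.81 dB SPL.
Excess over the loudest (90.6 dB): 93.81 − 90.6 = 3.2 dB.

3.2 dB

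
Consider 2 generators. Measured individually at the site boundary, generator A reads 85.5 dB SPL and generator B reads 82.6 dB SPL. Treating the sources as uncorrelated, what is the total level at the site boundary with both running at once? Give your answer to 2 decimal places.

Incoherent sources sum as intensities:
L_total = 10·log₁₀(10^(85.5/10) + 10^(82.6/10)) = 10·log₁₀(536800000) = 87.30 dB SPL.

87.30 dB SPL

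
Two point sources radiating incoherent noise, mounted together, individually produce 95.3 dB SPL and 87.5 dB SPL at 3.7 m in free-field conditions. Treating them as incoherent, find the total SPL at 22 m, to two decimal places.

Combined at 3.7 m: 10·log₁₀(10^(95.3/10)+10^(87.5/10)) = 95.967 dB SPL.
Then apply −20·log₁₀(22/3.7) = -15.484 dB → 80.48 dB SPL.

80.48 dB SPL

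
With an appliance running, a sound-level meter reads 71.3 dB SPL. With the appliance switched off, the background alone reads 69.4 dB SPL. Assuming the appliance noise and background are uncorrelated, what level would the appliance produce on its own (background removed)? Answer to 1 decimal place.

Background correction is a power subtraction:
L_src = 10·log₁₀(10^(71.3/10) − 10^(69.4/10)) = 10·log₁₀(4780000) = 66.8 dB SPL.

66.8 dB SPL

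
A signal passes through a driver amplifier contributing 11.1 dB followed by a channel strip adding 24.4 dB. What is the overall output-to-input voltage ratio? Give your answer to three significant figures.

Net gain = 11.1 + 24.4 = 35.5 dB.
Voltage ratio = 10^(35.5/20) = 59.6.

59.6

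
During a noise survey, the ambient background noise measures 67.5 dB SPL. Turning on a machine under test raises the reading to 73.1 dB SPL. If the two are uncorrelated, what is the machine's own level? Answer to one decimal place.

71.7 dB SPL

Background correction is a power subtraction:
L_src = 10·log₁₀(10^(73.1/10) − 10^(67.5/10)) = 10·log₁₀(14790000) = 71.7 dB SPL.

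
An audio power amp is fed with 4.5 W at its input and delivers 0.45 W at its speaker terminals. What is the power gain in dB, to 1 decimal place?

-10.0 dB

Power is a power quantity, so gain = 10·log₁₀(P_out/P_in).
10·log₁₀(0.45/4.5) = 10·log₁₀(0.1000) = -10.0 dB.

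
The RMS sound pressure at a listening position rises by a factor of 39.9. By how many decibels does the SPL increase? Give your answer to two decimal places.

32.02 dB

SPL change from a pressure ratio uses the 20·log₁₀ form:
20·log₁₀(39.9) = 32.02 dB.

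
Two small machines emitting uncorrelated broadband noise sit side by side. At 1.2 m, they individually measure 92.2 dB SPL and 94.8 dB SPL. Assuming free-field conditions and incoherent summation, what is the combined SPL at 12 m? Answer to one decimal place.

Combined at 1.2 m: 10·log₁₀(10^(92.2/10)+10^(94.8/10)) = 96.70 dB SPL.
Then apply −20·log₁₀(12/1.2) = -20.00 dB → 76.7 dB SPL.

76.7 dB SPL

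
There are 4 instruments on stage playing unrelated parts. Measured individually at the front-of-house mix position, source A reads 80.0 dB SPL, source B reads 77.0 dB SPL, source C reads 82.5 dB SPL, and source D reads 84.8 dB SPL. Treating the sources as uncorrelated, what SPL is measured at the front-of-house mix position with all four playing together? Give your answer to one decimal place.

Incoherent sources sum as intensities:
L_total = 10·log₁₀(10^(80.0/10) + 10^(77.0/10) + 10^(82.5/10) + 10^(84.8/10)) = 10·log₁₀(629900000) = 88.0 dB SPL.

88.0 dB SPL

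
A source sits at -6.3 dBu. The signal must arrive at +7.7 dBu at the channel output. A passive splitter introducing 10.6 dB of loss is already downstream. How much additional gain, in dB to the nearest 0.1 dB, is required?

24.6 dB

The required make-up gain is the shortfall in the dB sum.
G = +7.7 − (-6.3) + 10.6 = 24.6 dB.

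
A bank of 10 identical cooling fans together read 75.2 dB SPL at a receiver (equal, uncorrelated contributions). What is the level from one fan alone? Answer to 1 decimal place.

10 equal incoherent sources add 10·log₁₀(10) = 10.00 dB over one source.
L_one = 75.2 − 10.00 = 65.2 dB SPL.

65.2 dB SPL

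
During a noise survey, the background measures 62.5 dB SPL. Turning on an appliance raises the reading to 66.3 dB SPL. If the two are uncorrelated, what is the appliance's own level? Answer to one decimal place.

Remove the background by subtracting linear intensities:
L_src = 10·log₁₀(10^(66.3/10) − 10^(62.5/10)) = 10·log₁₀(2488000) = 64.0 dB SPL.

64.0 dB SPL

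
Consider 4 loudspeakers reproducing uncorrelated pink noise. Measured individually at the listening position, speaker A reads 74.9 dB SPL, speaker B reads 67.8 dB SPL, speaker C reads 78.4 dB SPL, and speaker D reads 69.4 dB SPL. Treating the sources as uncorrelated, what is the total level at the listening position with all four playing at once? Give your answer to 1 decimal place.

80.6 dB SPL

Add the sources as powers (linear), then convert back to dB:
L_total = 10·log₁₀(10^(74.9/10) + 10^(67.8/10) + 10^(78.4/10) + 10^(69.4/10)) = 10·log₁₀(114800000) = 80.6 dB SPL.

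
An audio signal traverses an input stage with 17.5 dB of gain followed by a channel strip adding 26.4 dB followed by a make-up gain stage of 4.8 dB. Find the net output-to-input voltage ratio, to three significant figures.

Net gain = 17.5 + 26.4 + 4.8 = 48.7 dB.
Voltage ratio = 10^(48.7/20) = 272.

272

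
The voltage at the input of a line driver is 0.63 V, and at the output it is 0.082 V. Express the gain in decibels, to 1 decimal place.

-17.7 dB

Voltage is an amplitude quantity, so gain = 20·log₁₀(V_out/V_in).
20·log₁₀(0.082/0.63) = 20·log₁₀(0.1302) = -17.7 dB.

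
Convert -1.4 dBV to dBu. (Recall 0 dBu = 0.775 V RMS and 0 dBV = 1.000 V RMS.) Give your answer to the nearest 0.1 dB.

The offset between the scales is 20·log₁₀(0.775/1.000) = −2.214 dB.
So dBu = -1.4 + 2.214 = +0.8 dBu.

+0.8 dBu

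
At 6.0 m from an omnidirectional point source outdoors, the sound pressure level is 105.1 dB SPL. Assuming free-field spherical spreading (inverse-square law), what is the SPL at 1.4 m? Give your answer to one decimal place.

Inverse-square spreading gives ΔL = −20·log₁₀(d₂/d₁).
ΔL = −20·log₁₀(1.4/6.0) = 12.64 dB, so L₂ = 105.1 + (12.64) = 117.7 dB SPL.

117.7 dB SPL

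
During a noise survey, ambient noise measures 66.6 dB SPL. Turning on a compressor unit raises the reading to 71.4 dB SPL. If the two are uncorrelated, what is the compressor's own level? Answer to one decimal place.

69.7 dB SPL

Background correction is a power subtraction:
L_src = 10·log₁₀(10^(71.4/10) − 10^(66.6/10)) = 10·log₁₀(9233000) = 69.7 dB SPL.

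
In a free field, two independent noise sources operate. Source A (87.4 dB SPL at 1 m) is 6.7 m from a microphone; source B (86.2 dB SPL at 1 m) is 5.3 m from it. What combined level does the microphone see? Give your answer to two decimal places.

74.33 dB SPL

At the listener: L_A = 87.4 − 20·log₁₀(6.7) = 70.879 dB; L_B = 86.2 − 20·log₁₀(5.3) = 71.714 dB.
Combined: 10·log₁₀(10^(70.879/10)+10^(71.714/10)) = 74.33 dB SPL.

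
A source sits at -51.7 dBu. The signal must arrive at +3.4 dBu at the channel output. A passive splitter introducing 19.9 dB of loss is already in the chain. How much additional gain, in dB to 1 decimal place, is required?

75.0 dB

The required make-up gain is the shortfall in the dB sum.
G = +3.4 − (-51.7) + 19.9 = 75.0 dB.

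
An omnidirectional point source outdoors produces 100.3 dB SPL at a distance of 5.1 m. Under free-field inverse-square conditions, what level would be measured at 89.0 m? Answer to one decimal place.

75.5 dB SPL

Free-field point source: level drops by 20·log₁₀ of the distance ratio.
ΔL = −20·log₁₀(89.0/5.1) = -24.84 dB, so L₂ = 100.3 + (-24.84) = 75.5 dB SPL.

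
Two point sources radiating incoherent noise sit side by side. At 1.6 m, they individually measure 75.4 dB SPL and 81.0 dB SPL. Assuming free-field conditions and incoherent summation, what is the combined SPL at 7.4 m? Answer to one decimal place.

68.8 dB SPL

Combined at 1.6 m: 10·log₁₀(10^(75.4/10)+10^(81.0/10)) = 82.06 dB SPL.
Then apply −20·log₁₀(7.4/1.6) = -13.30 dB → 68.8 dB SPL.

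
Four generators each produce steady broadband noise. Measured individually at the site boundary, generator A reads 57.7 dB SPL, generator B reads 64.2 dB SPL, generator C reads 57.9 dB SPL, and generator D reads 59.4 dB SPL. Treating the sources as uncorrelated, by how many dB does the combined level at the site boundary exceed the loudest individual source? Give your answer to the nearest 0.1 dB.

Uncorrelated sources add in intensity (power), not in dB.
L_total = 10·log₁₀(10^(57.7/10) + 10^(64.2/10) + 10^(57.9/10) + 10^(59.4/10)) = 66.73 dB SPL.
Excess over the loudest (64.2 dB): 66.73 − 64.2 = 2.5 dB.

2.5 dB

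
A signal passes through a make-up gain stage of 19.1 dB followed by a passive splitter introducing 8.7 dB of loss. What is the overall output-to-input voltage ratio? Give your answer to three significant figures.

3.31

Net gain = 19.1 + (−8.7) = 10.4 dB.
Voltage ratio = 10^(10.4/20) = 3.31.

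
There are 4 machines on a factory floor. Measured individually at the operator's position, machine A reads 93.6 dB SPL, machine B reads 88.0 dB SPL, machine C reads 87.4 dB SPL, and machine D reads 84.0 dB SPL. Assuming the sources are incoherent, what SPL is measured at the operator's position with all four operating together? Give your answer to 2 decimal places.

Add the sources as powers (linear), then convert back to dB:
L_total = 10·log₁₀(10^(93.6/10) + 10^(88.0/10) + 10^(87.4/10) + 10^(84.0/10)) = 10·log₁₀(3723000000) = 95.71 dB SPL.

95.71 dB SPL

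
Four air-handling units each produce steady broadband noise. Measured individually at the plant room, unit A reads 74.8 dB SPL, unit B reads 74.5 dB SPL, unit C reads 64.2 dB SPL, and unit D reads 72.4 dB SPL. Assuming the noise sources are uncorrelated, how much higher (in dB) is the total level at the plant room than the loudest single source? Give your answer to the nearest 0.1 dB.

4.1 dB

Uncorrelated sources add in intensity (power), not in dB.
L_total = 10·log₁₀(10^(74.8/10) + 10^(74.5/10) + 10^(64.2/10) + 10^(72.4/10)) = 78.94 dB SPL.
Excess over the loudest (74.8 dB): 78.94 − 74.8 = 4.1 dB.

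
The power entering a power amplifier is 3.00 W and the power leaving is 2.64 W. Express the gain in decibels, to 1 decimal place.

-0.6 dB

For a power ratio, dB = 10·log₁₀(P₂/P₁).
10·log₁₀(2.64/3.00) = 10·log₁₀(0.8800) = -0.6 dB.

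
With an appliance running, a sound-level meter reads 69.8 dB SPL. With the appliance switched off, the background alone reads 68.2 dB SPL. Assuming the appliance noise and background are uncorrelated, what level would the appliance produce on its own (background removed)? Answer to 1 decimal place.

64.7 dB SPL

Subtract intensities: L_src = 10·log₁₀(10^(L_total/10) − 10^(L_bg/10)).
L_src = 10·log₁₀(10^(69.8/10) − 10^(68.2/10)) = 10·log₁₀(2943000) = 64.7 dB SPL.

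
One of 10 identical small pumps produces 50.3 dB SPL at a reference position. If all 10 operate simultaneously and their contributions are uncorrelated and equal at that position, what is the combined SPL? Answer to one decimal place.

10 equal incoherent sources raise the level by 10·log₁₀(10) = 10.00 dB.
L_total = 50.3 + 10.00 = 60.3 dB SPL.

60.3 dB SPL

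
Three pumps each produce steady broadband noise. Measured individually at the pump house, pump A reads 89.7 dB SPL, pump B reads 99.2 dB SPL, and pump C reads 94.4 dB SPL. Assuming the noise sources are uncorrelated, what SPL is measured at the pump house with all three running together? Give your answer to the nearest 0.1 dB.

Add the sources as powers (linear), then convert back to dB:
L_total = 10·log₁₀(10^(89.7/10) + 10^(99.2/10) + 10^(94.4/10)) = 10·log₁₀(12005000000) = 100.8 dB SPL.

100.8 dB SPL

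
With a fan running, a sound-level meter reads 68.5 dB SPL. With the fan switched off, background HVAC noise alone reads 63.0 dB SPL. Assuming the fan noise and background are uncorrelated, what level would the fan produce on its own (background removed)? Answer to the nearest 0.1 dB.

Subtract intensities: L_src = 10·log₁₀(10^(L_total/10) − 10^(L_bg/10)).
L_src = 10·log₁₀(10^(68.5/10) − 10^(63.0/10)) = 10·log₁₀(5084000) = 67.1 dB SPL.

67.1 dB SPL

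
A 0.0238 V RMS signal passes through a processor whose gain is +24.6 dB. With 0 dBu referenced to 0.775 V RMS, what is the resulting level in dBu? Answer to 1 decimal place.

Input level: 20·log₁₀(0.0238/0.775) = -30.25 dBu.
Output: -30.25 + 24.6 = -5.7 dBu.

-5.7 dBu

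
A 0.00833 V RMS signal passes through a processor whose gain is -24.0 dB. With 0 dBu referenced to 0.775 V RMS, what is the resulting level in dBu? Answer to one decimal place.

-63.4 dBu

Input level: 20·log₁₀(0.00833/0.775) = -39.37 dBu.
Output: -39.37 − 24.0 = -63.4 dBu.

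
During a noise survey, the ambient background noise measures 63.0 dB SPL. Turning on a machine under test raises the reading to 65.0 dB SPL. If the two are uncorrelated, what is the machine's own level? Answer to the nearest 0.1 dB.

60.7 dB SPL

Background correction is a power subtraction:
L_src = 10·log₁₀(10^(65.0/10) − 10^(63.0/10)) = 10·log₁₀(1167000) = 60.7 dB SPL.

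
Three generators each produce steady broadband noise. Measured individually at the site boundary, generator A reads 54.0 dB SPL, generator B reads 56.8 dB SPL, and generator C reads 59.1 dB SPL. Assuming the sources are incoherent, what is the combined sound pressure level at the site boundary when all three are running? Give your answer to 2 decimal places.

Incoherent sources sum as intensities:
L_total = 10·log₁₀(10^(54.0/10) + 10^(56.8/10) + 10^(59.1/10)) = 10·log₁₀(1543000) = 61.88 dB SPL.

61.88 dB SPL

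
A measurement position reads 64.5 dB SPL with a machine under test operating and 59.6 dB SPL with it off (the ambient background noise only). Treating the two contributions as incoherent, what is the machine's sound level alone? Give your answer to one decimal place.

Subtract intensities: L_src = 10·log₁₀(10^(L_total/10) − 10^(L_bg/10)).
L_src = 10·log₁₀(10^(64.5/10) − 10^(59.6/10)) = 10·log₁₀(1906000) = 62.8 dB SPL.

62.8 dB SPL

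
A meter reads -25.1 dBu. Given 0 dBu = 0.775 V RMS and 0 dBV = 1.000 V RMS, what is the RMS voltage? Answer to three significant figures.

0.0431 V

V = 0.775 V × 10^(-25.1/20).
= 0.775 × 0.05559 = 0.0431 V.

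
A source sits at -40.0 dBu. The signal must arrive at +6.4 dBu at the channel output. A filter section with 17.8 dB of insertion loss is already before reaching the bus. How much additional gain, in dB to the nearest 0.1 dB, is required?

64.2 dB

The required make-up gain is the shortfall in the dB sum.
G = +6.4 − (-40.0) + 17.8 = 64.2 dB.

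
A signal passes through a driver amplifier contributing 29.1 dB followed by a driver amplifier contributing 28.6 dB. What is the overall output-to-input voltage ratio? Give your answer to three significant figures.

Net gain = 29.1 + 28.6 = 57.7 dB.
Voltage ratio = 10^(57.7/20) = 767.

767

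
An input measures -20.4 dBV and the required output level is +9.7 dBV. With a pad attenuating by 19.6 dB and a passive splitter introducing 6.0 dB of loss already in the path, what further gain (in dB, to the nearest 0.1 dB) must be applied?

55.7 dB

The required make-up gain is the shortfall in the dB sum.
G = +9.7 − (-20.4) + 19.6 + 6.0 = 55.7 dB.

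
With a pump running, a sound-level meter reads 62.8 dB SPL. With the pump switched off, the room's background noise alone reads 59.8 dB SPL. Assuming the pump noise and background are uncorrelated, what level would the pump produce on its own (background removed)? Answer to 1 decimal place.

59.8 dB SPL

Remove the background by subtracting linear intensities:
L_src = 10·log₁₀(10^(62.8/10) − 10^(59.8/10)) = 10·log₁₀(950500) = 59.8 dB SPL.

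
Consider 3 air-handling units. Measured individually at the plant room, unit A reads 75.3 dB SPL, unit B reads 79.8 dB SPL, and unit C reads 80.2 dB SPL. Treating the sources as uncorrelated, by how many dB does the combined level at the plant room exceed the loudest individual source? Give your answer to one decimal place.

3.5 dB

Uncorrelated sources add in intensity (power), not in dB.
L_total = 10·log₁₀(10^(75.3/10) + 10^(79.8/10) + 10^(80.2/10)) = 83.69 dB SPL.
Excess over the loudest (80.2 dB): 83.69 − 80.2 = 3.5 dB.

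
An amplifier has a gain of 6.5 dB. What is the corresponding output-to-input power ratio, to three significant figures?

4.47

Power ratio = 10^(dB/10).
10^(6.5/10) = 10^(0.6500) = 4.47.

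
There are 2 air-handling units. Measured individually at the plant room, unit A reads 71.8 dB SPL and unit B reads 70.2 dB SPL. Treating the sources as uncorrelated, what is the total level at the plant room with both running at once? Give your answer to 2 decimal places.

74.08 dB SPL

Add the sources as powers (linear), then convert back to dB:
L_total = 10·log₁₀(10^(71.8/10) + 10^(70.2/10)) = 10·log₁₀(25610000) = 74.08 dB SPL.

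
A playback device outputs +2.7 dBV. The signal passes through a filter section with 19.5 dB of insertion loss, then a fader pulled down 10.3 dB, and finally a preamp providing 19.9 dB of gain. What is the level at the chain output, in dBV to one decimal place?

-7.2 dBV

In dB, series stages simply add:
+2.7 − 19.5 − 10.3 + 19.9 = -7.2 dBV.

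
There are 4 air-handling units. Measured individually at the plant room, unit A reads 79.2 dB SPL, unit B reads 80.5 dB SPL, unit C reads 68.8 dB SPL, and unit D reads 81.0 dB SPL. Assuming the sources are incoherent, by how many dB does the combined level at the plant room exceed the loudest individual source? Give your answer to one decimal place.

4.2 dB

Uncorrelated sources add in intensity (power), not in dB.
L_total = 10·log₁₀(10^(79.2/10) + 10^(80.5/10) + 10^(68.8/10) + 10^(81.0/10)) = 85.17 dB SPL.
Excess over the loudest (81.0 dB): 85.17 − 81.0 = 4.2 dB.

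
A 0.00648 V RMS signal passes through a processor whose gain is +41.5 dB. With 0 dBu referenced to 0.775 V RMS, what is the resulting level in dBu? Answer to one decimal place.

Input level: 20·log₁₀(0.00648/0.775) = -41.55 dBu.
Output: -41.55 + 41.5 = -0.1 dBu.

-0.1 dBu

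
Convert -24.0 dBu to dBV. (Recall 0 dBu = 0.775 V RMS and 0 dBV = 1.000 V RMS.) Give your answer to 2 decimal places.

-26.21 dBV

The offset between the scales is 20·log₁₀(0.775/1.000) = −2.214 dB.
So dBV = -24.0 − 2.214 = -26.21 dBV.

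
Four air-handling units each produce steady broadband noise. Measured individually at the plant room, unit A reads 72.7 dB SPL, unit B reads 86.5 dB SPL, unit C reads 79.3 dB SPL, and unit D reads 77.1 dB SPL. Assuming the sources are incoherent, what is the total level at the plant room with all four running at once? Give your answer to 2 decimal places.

87.79 dB SPL

Uncorrelated sources add in intensity (power), not in dB.
L_total = 10·log₁₀(10^(72.7/10) + 10^(86.5/10) + 10^(79.3/10) + 10^(77.1/10)) = 10·log₁₀(601700000) = 87.79 dB SPL.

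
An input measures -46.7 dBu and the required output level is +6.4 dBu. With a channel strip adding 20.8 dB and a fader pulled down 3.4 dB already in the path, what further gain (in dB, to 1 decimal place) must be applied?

35.7 dB

The required make-up gain is the shortfall in the dB sum.
G = +6.4 − (-46.7) − 20.8 + 3.4 = 35.7 dB.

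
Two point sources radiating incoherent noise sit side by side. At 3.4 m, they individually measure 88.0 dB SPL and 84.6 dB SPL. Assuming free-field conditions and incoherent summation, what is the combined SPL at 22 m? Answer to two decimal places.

73.42 dB SPL

Combined at 3.4 m: 10·log₁₀(10^(88.0/10)+10^(84.6/10)) = 89.635 dB SPL.
Then apply −20·log₁₀(22/3.4) = -16.219 dB → 73.42 dB SPL.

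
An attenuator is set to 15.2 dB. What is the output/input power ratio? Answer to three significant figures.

Power ratio = 10^(dB/10).
10^(-15.2/10) = 10^(-1.520) = 0.0302.

0.0302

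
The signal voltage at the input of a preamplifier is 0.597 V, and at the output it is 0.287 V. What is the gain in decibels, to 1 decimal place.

For a voltage ratio, dB = 20·log₁₀(V₂/V₁).
20·log₁₀(0.287/0.597) = 20·log₁₀(0.4807) = -6.4 dB.

-6.4 dB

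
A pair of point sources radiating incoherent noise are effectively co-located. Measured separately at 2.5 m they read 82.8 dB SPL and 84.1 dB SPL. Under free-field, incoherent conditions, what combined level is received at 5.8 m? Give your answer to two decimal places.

79.20 dB SPL

Combined at 2.5 m: 10·log₁₀(10^(82.8/10)+10^(84.1/10)) = 86.509 dB SPL.
Then apply −20·log₁₀(5.8/2.5) = -7.310 dB → 79.20 dB SPL.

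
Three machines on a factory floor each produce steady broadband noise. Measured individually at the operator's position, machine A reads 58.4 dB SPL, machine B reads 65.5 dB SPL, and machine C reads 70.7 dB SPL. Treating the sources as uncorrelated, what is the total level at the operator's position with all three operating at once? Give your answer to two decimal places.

72.04 dB SPL

Uncorrelated sources add in intensity (power), not in dB.
L_total = 10·log₁₀(10^(58.4/10) + 10^(65.5/10) + 10^(70.7/10)) = 10·log₁₀(15990000) = 72.04 dB SPL.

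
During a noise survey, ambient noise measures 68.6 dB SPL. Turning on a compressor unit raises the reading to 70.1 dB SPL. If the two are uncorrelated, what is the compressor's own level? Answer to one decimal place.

64.8 dB SPL

Remove the background by subtracting linear intensities:
L_src = 10·log₁₀(10^(70.1/10) − 10^(68.6/10)) = 10·log₁₀(2989000) = 64.8 dB SPL.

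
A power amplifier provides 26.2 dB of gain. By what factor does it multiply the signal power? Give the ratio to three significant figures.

417

Power ratio = 10^(dB/10).
10^(26.2/10) = 10^(2.620) = 417.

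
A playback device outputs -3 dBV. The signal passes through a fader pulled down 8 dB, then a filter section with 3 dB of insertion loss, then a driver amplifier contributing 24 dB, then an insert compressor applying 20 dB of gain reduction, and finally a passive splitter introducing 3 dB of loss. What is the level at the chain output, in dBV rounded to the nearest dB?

-13 dBV

Cascaded gains and losses add directly in dB.
-3 − 8 − 3 + 24 − 20 − 3 = -13 dBV.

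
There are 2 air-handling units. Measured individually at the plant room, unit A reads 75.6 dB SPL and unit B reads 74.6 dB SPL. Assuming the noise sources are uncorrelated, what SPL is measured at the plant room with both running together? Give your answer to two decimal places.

Add the sources as powers (linear), then convert back to dB:
L_total = 10·log₁₀(10^(75.6/10) + 10^(74.6/10)) = 10·log₁₀(65150000) = 78.14 dB SPL.

78.14 dB SPL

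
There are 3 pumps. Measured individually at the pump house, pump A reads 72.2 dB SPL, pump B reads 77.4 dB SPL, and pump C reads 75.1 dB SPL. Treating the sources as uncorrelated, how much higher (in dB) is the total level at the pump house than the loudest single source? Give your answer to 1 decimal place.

Incoherent sources sum as intensities:
L_total = 10·log₁₀(10^(72.2/10) + 10^(77.4/10) + 10^(75.1/10)) = 80.17 dB SPL.
Excess over the loudest (77.4 dB): 80.17 − 77.4 = 2.8 dB.

2.8 dB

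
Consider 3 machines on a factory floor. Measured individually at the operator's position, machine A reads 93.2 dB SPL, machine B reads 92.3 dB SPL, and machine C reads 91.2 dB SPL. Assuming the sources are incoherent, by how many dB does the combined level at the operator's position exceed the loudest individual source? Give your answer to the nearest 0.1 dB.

3.9 dB

Incoherent sources sum as intensities:
L_total = 10·log₁₀(10^(93.2/10) + 10^(92.3/10) + 10^(91.2/10)) = 97.08 dB SPL.
Excess over the loudest (93.2 dB): 97.08 − 93.2 = 3.9 dB.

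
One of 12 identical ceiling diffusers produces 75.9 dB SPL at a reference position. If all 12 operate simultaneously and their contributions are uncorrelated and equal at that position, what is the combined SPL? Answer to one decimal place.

12 equal incoherent sources raise the level by 10·log₁₀(12) = 10.79 dB.
L_total = 75.9 + 10.79 = 86.7 dB SPL.

86.7 dB SPL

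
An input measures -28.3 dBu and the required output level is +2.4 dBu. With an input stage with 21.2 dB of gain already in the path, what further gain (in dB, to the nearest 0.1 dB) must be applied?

The required make-up gain is the shortfall in the dB sum.
G = +2.4 − (-28.3) − 21.2 = 9.5 dB.

9.5 dB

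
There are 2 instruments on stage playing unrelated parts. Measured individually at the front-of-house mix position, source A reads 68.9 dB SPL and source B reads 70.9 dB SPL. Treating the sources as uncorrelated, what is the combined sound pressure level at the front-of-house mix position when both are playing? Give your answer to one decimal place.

Uncorrelated sources add in intensity (power), not in dB.
L_total = 10·log₁₀(10^(68.9/10) + 10^(70.9/10)) = 10·log₁₀(20070000) = 73.0 dB SPL.

73.0 dB SPL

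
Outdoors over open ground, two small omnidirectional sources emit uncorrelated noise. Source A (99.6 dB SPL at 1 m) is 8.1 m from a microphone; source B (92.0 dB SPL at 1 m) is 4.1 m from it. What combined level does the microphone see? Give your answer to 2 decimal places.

At the listener: L_A = 99.6 − 20·log₁₀(8.1) = 81.430 dB; L_B = 92.0 − 20·log₁₀(4.1) = 79.744 dB.
Combined: 10·log₁₀(10^(81.430/10)+10^(79.744/10)) = 83.68 dB SPL.

83.68 dB SPL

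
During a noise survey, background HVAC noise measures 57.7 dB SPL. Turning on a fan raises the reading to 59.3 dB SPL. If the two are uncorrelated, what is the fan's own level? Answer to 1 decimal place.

Background correction is a power subtraction:
L_src = 10·log₁₀(10^(59.3/10) − 10^(57.7/10)) = 10·log₁₀(262300) = 54.2 dB SPL.

54.2 dB SPL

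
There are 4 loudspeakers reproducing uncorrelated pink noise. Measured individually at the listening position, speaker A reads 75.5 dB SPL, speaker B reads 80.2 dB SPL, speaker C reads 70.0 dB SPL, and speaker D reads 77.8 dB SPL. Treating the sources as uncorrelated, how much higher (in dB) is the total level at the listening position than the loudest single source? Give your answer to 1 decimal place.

3.0 dB

Add the sources as powers (linear), then convert back to dB:
L_total = 10·log₁₀(10^(75.5/10) + 10^(80.2/10) + 10^(70.0/10) + 10^(77.8/10)) = 83.23 dB SPL.
Excess over the loudest (80.2 dB): 83.23 − 80.2 = 3.0 dB.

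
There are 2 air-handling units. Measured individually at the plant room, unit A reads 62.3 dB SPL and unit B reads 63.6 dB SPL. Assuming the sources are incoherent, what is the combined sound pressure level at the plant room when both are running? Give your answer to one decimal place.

66.0 dB SPL

Uncorrelated sources add in intensity (power), not in dB.
L_total = 10·log₁₀(10^(62.3/10) + 10^(63.6/10)) = 10·log₁₀(3989000) = 66.0 dB SPL.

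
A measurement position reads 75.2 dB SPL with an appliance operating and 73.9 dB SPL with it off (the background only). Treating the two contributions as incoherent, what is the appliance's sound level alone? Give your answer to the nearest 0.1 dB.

69.3 dB SPL

Background correction is a power subtraction:
L_src = 10·log₁₀(10^(75.2/10) − 10^(73.9/10)) = 10·log₁₀(8566000) = 69.3 dB SPL.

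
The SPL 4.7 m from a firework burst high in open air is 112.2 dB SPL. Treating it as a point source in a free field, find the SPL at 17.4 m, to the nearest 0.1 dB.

For a point source in a free field, ΔL = −20·log₁₀(d₂/d₁).
ΔL = −20·log₁₀(17.4/4.7) = -11.37 dB, so L₂ = 112.2 + (-11.37) = 100.8 dB SPL.

100.8 dB SPL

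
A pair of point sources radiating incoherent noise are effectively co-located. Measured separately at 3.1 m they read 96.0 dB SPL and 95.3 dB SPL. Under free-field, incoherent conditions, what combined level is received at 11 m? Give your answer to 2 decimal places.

Combined at 3.1 m: 10·log₁₀(10^(96.0/10)+10^(95.3/10)) = 98.674 dB SPL.
Then apply −20·log₁₀(11/3.1) = -11.001 dB → 87.67 dB SPL.

87.67 dB SPL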